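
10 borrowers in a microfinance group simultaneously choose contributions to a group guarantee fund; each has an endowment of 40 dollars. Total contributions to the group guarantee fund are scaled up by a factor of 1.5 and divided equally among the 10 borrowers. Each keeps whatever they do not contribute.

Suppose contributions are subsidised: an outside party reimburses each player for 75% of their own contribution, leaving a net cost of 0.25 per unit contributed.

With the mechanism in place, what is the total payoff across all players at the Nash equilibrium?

400.00 dollars

The effective private return is (1.5/10) / 0.25 = 0.6000, which is still under 1, so the mechanism doesn't change anyone's dominant strategy: zero contribution.
At the Nash equilibrium no one contributes; group total payoff = 10 × 40 = 400.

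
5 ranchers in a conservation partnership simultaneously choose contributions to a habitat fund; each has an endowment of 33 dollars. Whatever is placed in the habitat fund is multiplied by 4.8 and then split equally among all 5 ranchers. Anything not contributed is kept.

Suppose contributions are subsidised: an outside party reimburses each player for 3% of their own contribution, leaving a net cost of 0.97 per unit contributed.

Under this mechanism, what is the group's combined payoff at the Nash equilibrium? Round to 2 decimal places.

The effective private return is (4.8/5) / 0.97 = 0.9897, which is still under 1, so the mechanism doesn't change anyone's dominant strategy: zero contribution.
Everyone keeps their endowment and the group total is 5 × 33 = 165.

165.00 dollars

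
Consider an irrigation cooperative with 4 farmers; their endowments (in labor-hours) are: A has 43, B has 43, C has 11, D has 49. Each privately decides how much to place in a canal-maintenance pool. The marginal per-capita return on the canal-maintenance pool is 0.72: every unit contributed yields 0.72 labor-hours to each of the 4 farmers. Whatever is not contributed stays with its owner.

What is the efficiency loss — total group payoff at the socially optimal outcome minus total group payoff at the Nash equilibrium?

274.48 labor-hours

The private return per contributed unit is 0.72 < 1 for everyone, so the Nash equilibrium is zero contribution and the group total is Σ E_j = 43 + 43 + 11 + 49 = 146.
Each contributed unit returns 2.880 to the group, so the social optimum is full contribution by everyone: group total = 2.880 × 146 = 420.48.
Efficiency loss = (2.880 − 1) × 146 = 274.48.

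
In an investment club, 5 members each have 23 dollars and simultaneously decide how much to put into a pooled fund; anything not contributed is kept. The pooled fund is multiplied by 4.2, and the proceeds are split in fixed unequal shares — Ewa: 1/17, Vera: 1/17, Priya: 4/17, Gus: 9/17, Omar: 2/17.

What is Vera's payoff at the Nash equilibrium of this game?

28.68 dollars

Each unit j contributes comes back to j as 4.2 × (j's share), so j prefers to contribute only if that share exceeds 1/4.2 = 0.2381; otherwise keeping the unit dominates.
Only Gus (9/17) clears that bar, contributing 23; the remaining 4 contribute 0. Total contributed: 23.
Vera keeps 23 and receives 4.2 × 23 × 1/17 = 5.68 from the pooled fund, for a payoff of 28.68.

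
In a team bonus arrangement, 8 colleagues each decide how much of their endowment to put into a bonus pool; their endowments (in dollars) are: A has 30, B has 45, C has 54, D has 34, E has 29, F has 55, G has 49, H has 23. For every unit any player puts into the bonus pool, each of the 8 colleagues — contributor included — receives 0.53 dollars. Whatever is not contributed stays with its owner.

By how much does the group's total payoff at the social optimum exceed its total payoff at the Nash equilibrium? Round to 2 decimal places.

1033.56 dollars

The private return per contributed unit is 0.53 < 1 for everyone, so the Nash equilibrium is zero contribution and the group total is Σ E_j = 30 + 45 + 54 + 34 + 29 + 55 + 49 + 23 = 319.
Each contributed unit returns 4.240 to the group, so the social optimum is full contribution by everyone: group total = 4.240 × 319 = 1352.56.
Efficiency loss = (4.240 − 1) × 319 = 1033.56.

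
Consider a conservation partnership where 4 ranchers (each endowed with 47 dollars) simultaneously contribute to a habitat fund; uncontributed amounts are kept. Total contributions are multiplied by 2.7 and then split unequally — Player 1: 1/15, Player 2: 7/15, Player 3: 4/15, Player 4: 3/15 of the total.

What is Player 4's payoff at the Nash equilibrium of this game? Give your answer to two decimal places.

72.38 dollars

Each unit j contributes comes back to j as 2.7 × (j's share), so j prefers to contribute only if that share exceeds 1/2.7 = 0.3704; otherwise keeping the unit dominates.
Only Player 2 (7/15) clears that bar, contributing 47; the remaining 3 contribute 0. Total contributed: 47.
Player 4 keeps 47 and receives 2.7 × 47 × 3/15 = 25.38 from the habitat fund, for a payoff of 72.38.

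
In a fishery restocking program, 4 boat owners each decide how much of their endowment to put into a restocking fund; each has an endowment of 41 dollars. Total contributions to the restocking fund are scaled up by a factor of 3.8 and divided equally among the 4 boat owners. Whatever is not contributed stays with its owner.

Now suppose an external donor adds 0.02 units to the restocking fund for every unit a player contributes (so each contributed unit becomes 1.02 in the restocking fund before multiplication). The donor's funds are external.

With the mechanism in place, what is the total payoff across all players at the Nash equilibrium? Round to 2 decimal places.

164.00 dollars

Even with the mechanism, each unit contributed returns only 3.8 × 1.02 / 4 = 0.9690 per unit of net cost, so contributing nothing is still dominant.
At the Nash equilibrium no one contributes; group total payoff = 4 × 41 = 164.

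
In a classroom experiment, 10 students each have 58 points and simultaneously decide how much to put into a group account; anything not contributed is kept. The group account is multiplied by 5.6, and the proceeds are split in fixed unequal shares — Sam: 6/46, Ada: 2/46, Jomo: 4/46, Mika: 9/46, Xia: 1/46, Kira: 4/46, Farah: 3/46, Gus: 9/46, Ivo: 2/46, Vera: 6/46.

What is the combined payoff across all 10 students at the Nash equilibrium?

1113.60 points

Each unit j contributes comes back to j as 5.6 × (j's share), so j prefers to contribute only if that share exceeds 1/5.6 = 0.1786; otherwise keeping the unit dominates.
Mika and Gus are above the threshold, contributing 58 each; the remaining 8 contribute 0. Total contributed: 116.
The group account pays out 5.6 × 116 = 649.60 in total (split across the unequal shares, but the aggregate is all that matters for the group sum).
The 8 free-riders keep 58 each, adding 464. Group total = 464 + 649.60 = 1113.60.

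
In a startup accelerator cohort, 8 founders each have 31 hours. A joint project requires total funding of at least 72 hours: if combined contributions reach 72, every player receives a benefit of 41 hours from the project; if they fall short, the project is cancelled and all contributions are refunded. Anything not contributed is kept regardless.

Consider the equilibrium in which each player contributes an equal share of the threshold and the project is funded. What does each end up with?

Equal share of the threshold: 72/8 = 9.
At this profile no one gains by cutting their contribution: any cut drops the total below 72, the project is cancelled, contributions are refunded, and the deviator ends with 31, which is less than 31 − 9 + 41 = 63. Contributing more than 9 just wastes the excess. So contributing exactly 9 is a best response.
Each player's payoff: 31 − 9 + 41 = 63.

63 hours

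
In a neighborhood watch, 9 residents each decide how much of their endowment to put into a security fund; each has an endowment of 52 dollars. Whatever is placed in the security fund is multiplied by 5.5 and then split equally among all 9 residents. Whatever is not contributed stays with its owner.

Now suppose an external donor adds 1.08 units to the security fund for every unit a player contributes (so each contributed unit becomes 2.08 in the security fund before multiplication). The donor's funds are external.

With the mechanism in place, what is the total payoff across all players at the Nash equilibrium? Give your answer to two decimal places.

5353.92 dollars

With the mechanism, a contributed unit returns 5.5 × 2.08 / 9 = 1.2711 per unit of net cost to the contributor — now above 1 — so contributing fully is weakly dominant for every player.
So the Nash equilibrium is full contribution by all 9; the group earns 5.5 × 2.08 × 468 = 5353.92.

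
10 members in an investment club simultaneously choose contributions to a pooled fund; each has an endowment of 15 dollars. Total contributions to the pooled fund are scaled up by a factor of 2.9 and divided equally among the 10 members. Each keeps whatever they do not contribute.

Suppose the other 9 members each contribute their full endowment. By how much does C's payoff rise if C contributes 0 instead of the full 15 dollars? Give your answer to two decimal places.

Switching from a contribution of 15 to 0 lets C keep an extra 15 dollars, but lowers the pooled fund by 15, which costs C their own share of that drop: 2.9/10 × 15 = 4.35.
Net gain = 15 − 4.35 = 10.65. The private return per contributed unit (0.2900) is below 1, so free-riding is indeed the best response regardless of what the others do.

10.65 dollars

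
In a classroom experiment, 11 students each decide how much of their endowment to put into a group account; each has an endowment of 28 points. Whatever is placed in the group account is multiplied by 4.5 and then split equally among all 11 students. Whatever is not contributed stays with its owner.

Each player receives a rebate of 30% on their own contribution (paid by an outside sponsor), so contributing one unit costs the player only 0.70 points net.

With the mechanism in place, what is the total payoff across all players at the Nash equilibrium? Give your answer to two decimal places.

308.00 points

With the mechanism, a contributed unit returns (4.5/11) / 0.70 = 0.5844 per unit of net cost — still below 1 — so contributing 0 remains dominant for every player.
At the Nash equilibrium no one contributes; group total payoff = 11 × 28 = 308.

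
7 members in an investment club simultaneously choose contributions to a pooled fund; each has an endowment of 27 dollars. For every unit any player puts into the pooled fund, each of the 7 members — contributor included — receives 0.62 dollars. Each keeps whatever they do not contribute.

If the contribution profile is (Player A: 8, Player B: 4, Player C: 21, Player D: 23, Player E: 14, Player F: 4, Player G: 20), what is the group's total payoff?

502.96 dollars

Total contributed: 8 + 4 + 21 + 23 + 14 + 4 + 20 = 94; total kept: 7 × 27 − 94 = 95.
The pooled fund pays out 0.62 × 7 × 94 = 407.96 in aggregate.
Group total = 95 + 407.96 = 502.96.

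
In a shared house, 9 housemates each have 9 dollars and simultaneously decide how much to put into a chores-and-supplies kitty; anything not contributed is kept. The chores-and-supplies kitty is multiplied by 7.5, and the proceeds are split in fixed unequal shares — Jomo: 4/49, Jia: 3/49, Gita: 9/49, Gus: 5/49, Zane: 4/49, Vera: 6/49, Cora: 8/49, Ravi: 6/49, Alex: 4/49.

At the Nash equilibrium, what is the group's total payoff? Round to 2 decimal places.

198.00 dollars

For player j, contributing a unit is worthwhile iff 7.5 × (j's share) ≥ 1, i.e. iff j's share is at least 0.1333.
The shares above 0.1333 belong to Gita and Cora, contributing 9 each; the remaining 7 contribute 0. Total contributed: 18.
The chores-and-supplies kitty pays out 7.5 × 18 = 135.00 in total (split across the unequal shares, but the aggregate is all that matters for the group sum).
The 7 free-riders keep 9 each, adding 63. Group total = 63 + 135.00 = 198.00.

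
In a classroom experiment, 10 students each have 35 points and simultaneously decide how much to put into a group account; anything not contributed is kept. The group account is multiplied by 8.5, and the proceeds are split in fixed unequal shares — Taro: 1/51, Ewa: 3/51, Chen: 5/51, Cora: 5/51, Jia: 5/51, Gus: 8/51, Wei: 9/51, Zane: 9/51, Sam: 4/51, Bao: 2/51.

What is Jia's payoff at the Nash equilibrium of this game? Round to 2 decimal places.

122.50 points

Player j's private return per contributed unit is 8.5 × (j's share). Contributing is weakly dominant for j when that share is at least 1/8.5 = 0.1176, and contributing 0 is dominant otherwise.
Gus, Wei and Zane are above the threshold, contributing 35 each; the remaining 7 contribute 0. Total contributed: 105.
Jia keeps 35 and receives 8.5 × 105 × 5/51 = 87.50 from the group account, for a payoff of 122.50.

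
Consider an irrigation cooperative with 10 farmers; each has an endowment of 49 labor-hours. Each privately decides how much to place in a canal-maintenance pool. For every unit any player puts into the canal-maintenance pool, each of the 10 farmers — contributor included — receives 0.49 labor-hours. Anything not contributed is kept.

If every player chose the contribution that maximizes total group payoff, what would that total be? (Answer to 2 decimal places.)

2401.00 labor-hours

Each contributed unit returns 4.900 to the group as a whole (0.49 to each of 10 players), which exceeds 1, so the social optimum is full contribution: group total = 4.900 × 490 = 2401.00.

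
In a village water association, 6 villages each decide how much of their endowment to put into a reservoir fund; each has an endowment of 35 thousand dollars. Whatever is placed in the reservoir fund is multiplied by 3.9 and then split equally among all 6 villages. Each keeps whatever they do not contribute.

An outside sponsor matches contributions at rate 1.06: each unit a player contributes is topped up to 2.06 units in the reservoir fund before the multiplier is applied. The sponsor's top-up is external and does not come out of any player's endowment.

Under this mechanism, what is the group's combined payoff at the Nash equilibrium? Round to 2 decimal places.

Under the mechanism each unit contributed yields 3.9 × 2.06 / 6 = 1.3390 back to its contributor per unit of net cost, which exceeds 1, making full contribution the dominant choice for everyone.
So the Nash equilibrium is full contribution by all 6; the group earns 3.9 × 2.06 × 210 = 1687.14.

1687.14 thousand dollars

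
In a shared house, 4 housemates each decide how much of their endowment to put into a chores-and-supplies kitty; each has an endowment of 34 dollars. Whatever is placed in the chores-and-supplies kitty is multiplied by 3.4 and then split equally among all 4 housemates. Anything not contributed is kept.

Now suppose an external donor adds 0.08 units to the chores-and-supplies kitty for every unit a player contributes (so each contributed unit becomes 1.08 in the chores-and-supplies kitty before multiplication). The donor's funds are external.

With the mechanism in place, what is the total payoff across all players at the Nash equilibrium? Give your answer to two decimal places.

136.00 dollars

Even with the mechanism, each unit contributed returns only 3.4 × 1.08 / 4 = 0.9180 per unit of net cost, so contributing nothing is still dominant.
Everyone keeps their endowment and the group total is 4 × 34 = 136.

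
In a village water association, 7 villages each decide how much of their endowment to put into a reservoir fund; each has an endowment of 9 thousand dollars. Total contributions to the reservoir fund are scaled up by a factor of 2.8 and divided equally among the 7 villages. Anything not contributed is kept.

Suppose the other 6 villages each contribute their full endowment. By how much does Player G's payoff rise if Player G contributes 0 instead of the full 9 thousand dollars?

Switching from a contribution of 9 to 0 lets Player G keep an extra 9 thousand dollars, but lowers the reservoir fund by 9, which costs Player G their own share of that drop: 2.8/7 × 9 = 3.60.
Net gain = 9 − 3.60 = 5.40. The private return per contributed unit (0.4000) is below 1, so free-riding is indeed the best response regardless of what the others do.

5.40 thousand dollars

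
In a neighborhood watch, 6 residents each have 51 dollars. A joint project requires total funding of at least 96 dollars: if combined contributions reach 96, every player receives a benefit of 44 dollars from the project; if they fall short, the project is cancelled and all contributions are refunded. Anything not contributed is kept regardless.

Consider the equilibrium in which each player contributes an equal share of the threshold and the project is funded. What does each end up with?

Equal share of the threshold: 96/6 = 16.
At this profile no one gains by cutting their contribution: any cut drops the total below 96, the project is cancelled, contributions are refunded, and the deviator ends with 51, which is less than 51 − 16 + 44 = 79. Contributing more than 16 just wastes the excess. So contributing exactly 16 is a best response.
Each player's payoff: 51 − 16 + 44 = 79.

79 dollars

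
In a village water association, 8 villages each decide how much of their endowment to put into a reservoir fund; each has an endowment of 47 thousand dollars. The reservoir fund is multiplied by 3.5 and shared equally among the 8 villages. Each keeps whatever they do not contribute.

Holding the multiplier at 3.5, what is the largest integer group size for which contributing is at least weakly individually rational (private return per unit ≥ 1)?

Private return per unit is 3.5/(group size), which is ≥ 1 whenever the group size is ≤ 3.5.
The largest such integer is 3.

3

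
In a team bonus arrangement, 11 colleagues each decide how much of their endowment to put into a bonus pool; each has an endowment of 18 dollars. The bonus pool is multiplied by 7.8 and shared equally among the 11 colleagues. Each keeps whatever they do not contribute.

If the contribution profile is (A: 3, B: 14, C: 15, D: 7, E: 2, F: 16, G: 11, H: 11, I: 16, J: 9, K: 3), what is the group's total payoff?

925.60 dollars

Total contributed: 3 + 14 + 15 + 7 + 2 + 16 + 11 + 11 + 16 + 9 + 3 = 107; total kept: 11 × 18 − 107 = 91.
The bonus pool pays out 7.8 × 107 = 834.60 in aggregate.
Group total = 91 + 834.60 = 925.60.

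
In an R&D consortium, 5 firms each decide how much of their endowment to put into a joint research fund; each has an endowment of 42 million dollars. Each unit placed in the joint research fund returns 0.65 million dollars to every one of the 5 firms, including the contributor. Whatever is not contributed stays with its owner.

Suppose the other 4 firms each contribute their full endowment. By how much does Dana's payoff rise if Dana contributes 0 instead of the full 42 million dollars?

14.70 million dollars

Switching from a contribution of 42 to 0 lets Dana keep an extra 42 million dollars, but lowers the joint research fund by 42, which costs Dana their own share of that drop: 0.65 × 42 = 27.30.
Net gain = 42 − 27.30 = 14.70. The private return per contributed unit (0.65) is below 1, so free-riding is indeed the best response regardless of what the others do.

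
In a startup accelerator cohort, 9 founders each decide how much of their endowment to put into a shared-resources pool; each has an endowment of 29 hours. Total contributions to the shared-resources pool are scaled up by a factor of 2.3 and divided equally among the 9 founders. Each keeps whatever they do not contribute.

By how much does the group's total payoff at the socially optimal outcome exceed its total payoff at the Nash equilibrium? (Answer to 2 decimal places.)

339.30 hours

Each contributed unit returns 2.3/9 = 0.2556 to its contributor — below 1 — so contributing 0 is dominant for every player. At the Nash equilibrium everyone keeps their 29, and the group total is 9 × 29 = 261.
Each contributed unit returns 2.300 to the group as a whole (0.2556 to each of 9 players), which exceeds 1, so the social optimum is full contribution: group total = 2.300 × 261 = 600.30.
Efficiency loss = 600.30 − 261 = 339.30.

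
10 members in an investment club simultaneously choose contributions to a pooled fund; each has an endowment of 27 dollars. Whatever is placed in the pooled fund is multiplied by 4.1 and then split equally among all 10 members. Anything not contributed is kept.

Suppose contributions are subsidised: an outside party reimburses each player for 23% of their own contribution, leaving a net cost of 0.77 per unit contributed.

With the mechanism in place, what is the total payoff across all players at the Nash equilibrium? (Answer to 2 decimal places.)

Even with the mechanism, each unit contributed returns only (4.1/10) / 0.77 = 0.5325 per unit of net cost, so contributing nothing is still dominant.
Everyone keeps their endowment and the group total is 10 × 27 = 270.

270.00 dollars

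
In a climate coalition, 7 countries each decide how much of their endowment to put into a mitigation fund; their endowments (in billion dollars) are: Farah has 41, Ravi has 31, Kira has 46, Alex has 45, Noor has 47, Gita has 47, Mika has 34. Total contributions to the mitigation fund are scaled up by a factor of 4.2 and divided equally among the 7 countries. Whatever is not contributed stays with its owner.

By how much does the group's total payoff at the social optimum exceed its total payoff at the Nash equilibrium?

931.20 billion dollars

The private return per contributed unit is 4.2/7 = 0.6000 < 1 for every player regardless of endowment, so the Nash equilibrium is zero contribution and the group total is Σ E_j = 41 + 31 + 46 + 45 + 47 + 47 + 34 = 291.
Each contributed unit returns 4.200 to the group, so the social optimum is full contribution by everyone: group total = 4.200 × 291 = 1222.20.
Efficiency loss = (4.200 − 1) × 291 = 931.20.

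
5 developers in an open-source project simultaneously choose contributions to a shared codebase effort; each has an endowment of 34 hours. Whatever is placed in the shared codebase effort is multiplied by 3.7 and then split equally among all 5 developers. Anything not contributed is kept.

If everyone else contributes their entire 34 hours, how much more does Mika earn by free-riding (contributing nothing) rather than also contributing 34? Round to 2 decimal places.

8.84 hours

Switching from a contribution of 34 to 0 lets Mika keep an extra 34 hours, but lowers the shared codebase effort by 34, which costs Mika their own share of that drop: 3.7/5 × 34 = 25.16.
Net gain = 34 − 25.16 = 8.84. The private return per contributed unit (0.7400) is below 1, so free-riding is indeed the best response regardless of what the others do.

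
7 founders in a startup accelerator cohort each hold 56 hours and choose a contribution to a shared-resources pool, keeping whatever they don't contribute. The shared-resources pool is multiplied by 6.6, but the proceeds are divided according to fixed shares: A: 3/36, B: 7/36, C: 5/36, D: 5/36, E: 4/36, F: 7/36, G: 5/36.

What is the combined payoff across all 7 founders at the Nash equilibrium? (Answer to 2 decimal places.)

1019.20 hours

For player j, contributing a unit is worthwhile iff 6.6 × (j's share) ≥ 1, i.e. iff j's share is at least 0.1515.
B and F are above the threshold, contributing 56 each; the remaining 5 contribute 0. Total contributed: 112.
The shared-resources pool pays out 6.6 × 112 = 739.20 in total (split across the unequal shares, but the aggregate is all that matters for the group sum).
The 5 free-riders keep 56 each, adding 280. Group total = 280 + 739.20 = 1019.20.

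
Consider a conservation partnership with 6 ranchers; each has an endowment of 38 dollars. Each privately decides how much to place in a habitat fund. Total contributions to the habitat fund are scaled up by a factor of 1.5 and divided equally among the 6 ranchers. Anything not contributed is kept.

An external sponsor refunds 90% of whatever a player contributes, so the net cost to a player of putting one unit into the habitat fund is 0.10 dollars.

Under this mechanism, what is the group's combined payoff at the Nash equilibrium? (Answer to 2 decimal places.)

Under the mechanism each unit contributed yields (1.5/6) / 0.10 = 2.5000 back to its contributor per unit of net cost, which exceeds 1, making full contribution the dominant choice for everyone.
So the Nash equilibrium is full contribution by all 6; the group earns 6 × (38 × 0.90 + 1.5 × 38) = 547.20.

547.20 dollars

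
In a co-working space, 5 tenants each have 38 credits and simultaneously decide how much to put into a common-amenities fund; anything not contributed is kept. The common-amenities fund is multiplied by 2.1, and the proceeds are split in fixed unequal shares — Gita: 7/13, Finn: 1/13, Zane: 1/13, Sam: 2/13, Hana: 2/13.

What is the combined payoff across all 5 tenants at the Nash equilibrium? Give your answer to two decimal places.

Each unit j contributes comes back to j as 2.1 × (j's share), so j prefers to contribute only if that share exceeds 1/2.1 = 0.4762; otherwise keeping the unit dominates.
Gita alone (share 7/13) is above the threshold, contributing 38; the remaining 4 contribute 0. Total contributed: 38.
The common-amenities fund pays out 2.1 × 38 = 79.80 in total (split across the unequal shares, but the aggregate is all that matters for the group sum).
The 4 free-riders keep 38 each, adding 152. Group total = 152 + 79.80 = 231.80.

231.80 credits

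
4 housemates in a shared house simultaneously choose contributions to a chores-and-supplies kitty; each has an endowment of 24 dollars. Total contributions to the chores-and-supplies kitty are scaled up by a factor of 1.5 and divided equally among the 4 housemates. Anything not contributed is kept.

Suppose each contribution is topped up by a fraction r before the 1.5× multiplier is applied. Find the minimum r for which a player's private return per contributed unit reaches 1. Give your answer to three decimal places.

1.667

With matching at rate r, one contributed unit becomes (1 + r) in the chores-and-supplies kitty and returns 1.5 × (1 + r) / 4 to the contributor.
Setting this equal to 1: 1 + r = 4/1.5 = 2.6667.
So the minimum matching rate is r = 2.6667 − 1 = 1.667.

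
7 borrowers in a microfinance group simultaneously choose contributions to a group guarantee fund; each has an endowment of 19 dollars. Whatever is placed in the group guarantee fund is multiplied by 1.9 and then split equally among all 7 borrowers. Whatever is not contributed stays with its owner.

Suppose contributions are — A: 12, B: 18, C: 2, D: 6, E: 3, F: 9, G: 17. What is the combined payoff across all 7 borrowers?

Total contributed: 12 + 18 + 2 + 6 + 3 + 9 + 17 = 67; total kept: 7 × 19 − 67 = 66.
The group guarantee fund pays out 1.9 × 67 = 127.30 in aggregate.
Group total = 66 + 127.30 = 193.30.

193.30 dollars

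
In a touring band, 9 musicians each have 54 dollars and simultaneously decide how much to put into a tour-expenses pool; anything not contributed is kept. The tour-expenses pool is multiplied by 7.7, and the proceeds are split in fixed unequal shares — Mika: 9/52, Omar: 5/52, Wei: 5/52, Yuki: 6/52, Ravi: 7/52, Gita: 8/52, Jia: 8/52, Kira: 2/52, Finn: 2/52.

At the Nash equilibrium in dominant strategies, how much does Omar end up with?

Player j's private return per contributed unit is 7.7 × (j's share). Contributing is weakly dominant for j when that share is at least 1/7.7 = 0.1299, and contributing 0 is dominant otherwise.
Mika, Ravi, Gita and Jia clear that bar, contributing 54 each; the remaining 5 contribute 0. Total contributed: 216.
Omar keeps 54 and receives 7.7 × 216 × 5/52 = 159.92 from the tour-expenses pool, for a payoff of 213.92.

213.92 dollars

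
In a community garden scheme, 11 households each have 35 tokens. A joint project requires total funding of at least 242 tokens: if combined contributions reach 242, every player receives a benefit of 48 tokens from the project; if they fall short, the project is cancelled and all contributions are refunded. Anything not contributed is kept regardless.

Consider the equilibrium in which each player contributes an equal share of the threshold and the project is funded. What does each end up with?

Equal share of the threshold: 242/11 = 22.
At this profile no one gains by cutting their contribution: any cut drops the total below 242, the project is cancelled, contributions are refunded, and the deviator ends with 35, which is less than 35 − 22 + 48 = 61. Contributing more than 22 just wastes the excess. So contributing exactly 22 is a best response.
Each player's payoff: 35 − 22 + 48 = 61.

61 tokens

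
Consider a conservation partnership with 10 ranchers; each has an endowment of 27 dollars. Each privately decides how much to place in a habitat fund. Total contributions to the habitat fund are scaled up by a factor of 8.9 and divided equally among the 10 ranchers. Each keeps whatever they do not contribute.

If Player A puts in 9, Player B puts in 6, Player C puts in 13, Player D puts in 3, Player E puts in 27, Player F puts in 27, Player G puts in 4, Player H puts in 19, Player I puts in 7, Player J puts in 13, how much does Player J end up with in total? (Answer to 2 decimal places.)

Total contributed: 9 + 6 + 13 + 3 + 27 + 27 + 4 + 19 + 7 + 13 = 128.
Each receives 8.9 × 128 / 10 = 113.92 from the habitat fund.
Player J keeps 27 − 13 = 14, so Player J's payoff is 14 + 113.92 = 127.92.

127.92 dollars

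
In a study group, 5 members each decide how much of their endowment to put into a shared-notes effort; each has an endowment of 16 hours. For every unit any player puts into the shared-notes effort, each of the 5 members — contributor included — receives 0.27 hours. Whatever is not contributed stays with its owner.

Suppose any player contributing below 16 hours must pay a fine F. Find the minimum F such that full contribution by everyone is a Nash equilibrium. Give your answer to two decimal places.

Given the others contribute fully, the best deviation is to contribute 0 (any partial contribution still incurs the fine and gives up units whose private return 0.27 is below 1).
Deviating from 16 to 0 saves 16 hours but forfeits the deviator's share of the drop in the shared-notes effort: 0.27 × 16 = 4.32.
So the deviation gain is 16 − 4.32 = 11.68, and the fine must be at least 11.68 hours to wipe it out.

11.68 hours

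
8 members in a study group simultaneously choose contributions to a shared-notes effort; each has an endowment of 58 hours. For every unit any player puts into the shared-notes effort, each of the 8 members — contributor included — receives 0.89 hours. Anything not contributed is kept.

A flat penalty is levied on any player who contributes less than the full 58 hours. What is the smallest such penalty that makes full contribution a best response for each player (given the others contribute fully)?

6.38 hours

Given the others contribute fully, the best deviation is to contribute 0 (any partial contribution still incurs the fine and gives up units whose private return 0.89 is below 1).
Deviating from 58 to 0 saves 58 hours but forfeits the deviator's share of the drop in the shared-notes effort: 0.89 × 58 = 51.62.
So the deviation gain is 58 − 51.62 = 6.38, and the fine must be at least 6.38 hours to wipe it out.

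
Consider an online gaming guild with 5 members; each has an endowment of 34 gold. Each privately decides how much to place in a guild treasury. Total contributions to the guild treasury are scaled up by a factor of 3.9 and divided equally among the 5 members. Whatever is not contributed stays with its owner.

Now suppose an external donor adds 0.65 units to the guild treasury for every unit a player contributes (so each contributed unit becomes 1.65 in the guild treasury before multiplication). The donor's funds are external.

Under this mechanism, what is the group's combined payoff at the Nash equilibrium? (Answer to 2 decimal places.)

1093.95 gold

The effective private return per unit is now 3.9 × 1.65 / 5 = 1.2870 > 1, so every player's dominant strategy flips to full contribution.
So the Nash equilibrium is full contribution by all 5; the group earns 3.9 × 1.65 × 170 = 1093.95.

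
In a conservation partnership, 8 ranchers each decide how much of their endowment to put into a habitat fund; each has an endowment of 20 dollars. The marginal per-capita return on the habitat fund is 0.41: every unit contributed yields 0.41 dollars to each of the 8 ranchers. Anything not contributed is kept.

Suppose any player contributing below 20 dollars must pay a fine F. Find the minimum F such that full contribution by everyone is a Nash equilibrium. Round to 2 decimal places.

Given the others contribute fully, the best deviation is to contribute 0 (any partial contribution still incurs the fine and gives up units whose private return 0.41 is below 1).
Deviating from 20 to 0 saves 20 dollars but forfeits the deviator's share of the drop in the habitat fund: 0.41 × 20 = 8.20.
So the deviation gain is 20 − 8.20 = 11.80, and the fine must be at least 11.80 dollars to wipe it out.

11.80 dollars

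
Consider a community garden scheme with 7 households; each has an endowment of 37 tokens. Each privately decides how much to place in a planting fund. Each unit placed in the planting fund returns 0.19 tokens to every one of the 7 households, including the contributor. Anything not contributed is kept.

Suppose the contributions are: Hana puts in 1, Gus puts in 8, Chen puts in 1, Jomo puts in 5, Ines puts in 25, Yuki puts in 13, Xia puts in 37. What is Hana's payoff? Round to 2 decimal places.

Total contributed: 1 + 8 + 1 + 5 + 25 + 13 + 37 = 90.
Each receives 0.19 × 90 = 17.10 from the planting fund.
Hana keeps 37 − 1 = 36, so Hana's payoff is 36 + 17.10 = 53.10.

53.10 tokens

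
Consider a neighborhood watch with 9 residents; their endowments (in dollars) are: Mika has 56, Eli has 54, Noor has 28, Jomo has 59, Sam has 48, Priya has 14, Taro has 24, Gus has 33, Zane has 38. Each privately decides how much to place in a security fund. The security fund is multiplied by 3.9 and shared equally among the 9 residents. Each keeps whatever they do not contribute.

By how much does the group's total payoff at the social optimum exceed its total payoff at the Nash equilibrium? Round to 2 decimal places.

The private return per contributed unit is 3.9/9 = 0.4333 < 1 for every player regardless of endowment, so the Nash equilibrium is zero contribution and the group total is Σ E_j = 56 + 54 + 28 + 59 + 48 + 14 + 24 + 33 + 38 = 354.
Each contributed unit returns 3.900 to the group, so the social optimum is full contribution by everyone: group total = 3.900 × 354 = 1380.60.
Efficiency loss = (3.900 − 1) × 354 = 1026.60.

1026.60 dollars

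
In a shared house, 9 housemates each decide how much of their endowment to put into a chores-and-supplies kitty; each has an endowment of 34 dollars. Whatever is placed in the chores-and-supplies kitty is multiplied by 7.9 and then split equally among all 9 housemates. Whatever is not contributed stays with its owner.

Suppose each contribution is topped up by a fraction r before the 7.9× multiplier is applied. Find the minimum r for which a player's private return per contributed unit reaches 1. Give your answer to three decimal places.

0.139

With matching at rate r, one contributed unit becomes (1 + r) in the chores-and-supplies kitty and returns 7.9 × (1 + r) / 9 to the contributor.
Setting this equal to 1: 1 + r = 9/7.9 = 1.1392.
So the minimum matching rate is r = 1.1392 − 1 = 0.139.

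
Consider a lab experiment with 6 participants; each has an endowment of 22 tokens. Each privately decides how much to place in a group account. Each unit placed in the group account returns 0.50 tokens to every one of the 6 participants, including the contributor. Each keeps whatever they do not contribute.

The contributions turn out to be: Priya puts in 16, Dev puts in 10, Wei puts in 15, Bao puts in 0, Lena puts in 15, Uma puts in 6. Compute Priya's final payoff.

37.00 tokens

Total contributed: 16 + 10 + 15 + 0 + 15 + 6 = 62.
Each receives 0.50 × 62 = 31.00 from the group account.
Priya keeps 22 − 16 = 6, so Priya's payoff is 6 + 31.00 = 37.00.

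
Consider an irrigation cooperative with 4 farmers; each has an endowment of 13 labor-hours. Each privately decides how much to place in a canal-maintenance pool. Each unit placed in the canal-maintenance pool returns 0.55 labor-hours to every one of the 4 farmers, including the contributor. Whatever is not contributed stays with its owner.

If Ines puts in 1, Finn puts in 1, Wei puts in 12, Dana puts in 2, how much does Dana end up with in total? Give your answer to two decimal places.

Total contributed: 1 + 1 + 12 + 2 = 16.
Each receives 0.55 × 16 = 8.80 from the canal-maintenance pool.
Dana keeps 13 − 2 = 11, so Dana's payoff is 11 + 8.80 = 19.80.

19.80 labor-hours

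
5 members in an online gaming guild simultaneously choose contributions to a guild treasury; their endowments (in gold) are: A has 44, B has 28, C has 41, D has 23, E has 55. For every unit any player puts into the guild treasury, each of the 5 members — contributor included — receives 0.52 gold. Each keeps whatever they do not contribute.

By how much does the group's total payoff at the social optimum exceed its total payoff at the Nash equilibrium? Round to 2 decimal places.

305.60 gold

The private return per contributed unit is 0.52 < 1 for everyone, so the Nash equilibrium is zero contribution and the group total is Σ E_j = 44 + 28 + 41 + 23 + 55 = 191.
Each contributed unit returns 2.600 to the group, so the social optimum is full contribution by everyone: group total = 2.600 × 191 = 496.60.
Efficiency loss = (2.600 − 1) × 191 = 305.60.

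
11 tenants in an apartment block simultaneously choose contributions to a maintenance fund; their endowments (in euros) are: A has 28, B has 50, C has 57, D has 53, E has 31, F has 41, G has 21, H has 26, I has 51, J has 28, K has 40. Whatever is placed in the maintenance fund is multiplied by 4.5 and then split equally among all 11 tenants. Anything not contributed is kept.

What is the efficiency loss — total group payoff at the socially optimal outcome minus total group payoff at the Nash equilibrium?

The private return per contributed unit is 4.5/11 = 0.4091 < 1 for every player regardless of endowment, so the Nash equilibrium is zero contribution and the group total is Σ E_j = 28 + 50 + 57 + 53 + 31 + 41 + 21 + 26 + 51 + 28 + 40 = 426.
Each contributed unit returns 4.500 to the group, so the social optimum is full contribution by everyone: group total = 4.500 × 426 = 1917.00.
Efficiency loss = (4.500 − 1) × 426 = 1491.00.

1491.00 euros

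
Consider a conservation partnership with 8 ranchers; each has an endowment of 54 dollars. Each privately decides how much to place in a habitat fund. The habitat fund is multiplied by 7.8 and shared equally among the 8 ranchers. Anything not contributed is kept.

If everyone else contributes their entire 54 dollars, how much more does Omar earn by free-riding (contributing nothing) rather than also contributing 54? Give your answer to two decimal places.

Switching from a contribution of 54 to 0 lets Omar keep an extra 54 dollars, but lowers the habitat fund by 54, which costs Omar their own share of that drop: 7.8/8 × 54 = 52.65.
Net gain = 54 − 52.65 = 1.35. The private return per contributed unit (0.9750) is below 1, so free-riding is indeed the best response regardless of what the others do.

1.35 dollars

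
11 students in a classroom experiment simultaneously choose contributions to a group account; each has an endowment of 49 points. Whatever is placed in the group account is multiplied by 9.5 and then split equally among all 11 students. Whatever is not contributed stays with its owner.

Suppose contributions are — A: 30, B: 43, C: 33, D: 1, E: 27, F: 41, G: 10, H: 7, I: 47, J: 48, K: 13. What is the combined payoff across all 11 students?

Total contributed: 30 + 43 + 33 + 1 + 27 + 41 + 10 + 7 + 47 + 48 + 13 = 300; total kept: 11 × 49 − 300 = 239.
The group account pays out 9.5 × 300 = 2850.00 in aggregate.
Group total = 239 + 2850.00 = 3089.00.

3089.00 points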